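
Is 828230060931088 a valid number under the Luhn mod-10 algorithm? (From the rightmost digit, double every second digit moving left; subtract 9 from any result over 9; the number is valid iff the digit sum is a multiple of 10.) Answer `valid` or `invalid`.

From the right, keep odd positions and double even positions (subtract 9 from any doubled value over 9):
  doubled (positions 2,4,...): 7 2 9 3 0 4 4 → sum 29
  kept (positions 1,3,...): 8 0 3 0 0 3 8 8 → sum 30
Total = 59.
59 mod 10 = 9, so the number is invalid.

invalid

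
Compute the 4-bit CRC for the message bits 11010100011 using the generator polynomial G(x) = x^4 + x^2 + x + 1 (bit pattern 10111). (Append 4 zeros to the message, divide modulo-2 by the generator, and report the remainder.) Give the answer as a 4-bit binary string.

Append 4 zeros: 110101000110000. Divide by 10111 (XOR where the leading bit is 1):
  pos 0: 11010 XOR 10111 = 01101
  pos 1: 11011 XOR 10111 = 01100
  pos 2: 11000 XOR 10111 = 01111
  pos 3: 11110 XOR 10111 = 01001
  pos 4: 10010 XOR 10111 = 00101
  pos 6: 10111 XOR 10111 = 00000
Remainder (last 4 bits) = 0000. This is the CRC / FCS.

0000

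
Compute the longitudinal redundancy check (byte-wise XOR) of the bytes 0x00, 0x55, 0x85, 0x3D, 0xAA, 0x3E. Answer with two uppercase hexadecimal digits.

XOR the bytes together:
  start with 0x00
  0x00 ⊕ 0x55 = 0x55
  0x55 ⊕ 0x85 = 0xD0
  0xD0 ⊕ 0x3D = 0xED
  0xED ⊕ 0xAA = 0x47
  0x47 ⊕ 0x3E = 0x79

79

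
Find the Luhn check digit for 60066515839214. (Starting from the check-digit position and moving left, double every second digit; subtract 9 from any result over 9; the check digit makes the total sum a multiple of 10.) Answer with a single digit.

6

Partial digits right→left: 4 1 2 9 3 8 5 1 5 6 6 0 0 6
Double every second digit counting from the check-digit position (so the 1st, 3rd, 5th, ... of the partial from the right).
  doubled (with −9 where >9): 8 4 6 1 1 3 0 → sum 23
  kept as-is: 1 9 8 1 6 0 6 → sum 31
Total = 23 + 31 = 54.
Check digit = (10 − (54 mod 10)) mod 10 = 6.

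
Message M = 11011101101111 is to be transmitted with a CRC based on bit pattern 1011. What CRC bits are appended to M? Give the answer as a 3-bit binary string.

011

Append 3 zeros: 11011101101111000. Divide by 1011 (XOR where the leading bit is 1):
  pos 0: 1101 XOR 1011 = 0110
  pos 1: 1101 XOR 1011 = 0110
  pos 2: 1101 XOR 1011 = 0110
  pos 3: 1100 XOR 1011 = 0111
  pos 4: 1111 XOR 1011 = 0100
  pos 5: 1001 XOR 1011 = 0010
  pos 7: 1001 XOR 1011 = 0010
  pos 9: 1011 XOR 1011 = 0000
  pos 13: 1000 XOR 1011 = 0011
Remainder (last 3 bits) = 011. This is the CRC / FCS.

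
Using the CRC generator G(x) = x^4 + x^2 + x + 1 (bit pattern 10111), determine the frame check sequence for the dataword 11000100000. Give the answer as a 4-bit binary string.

Append 4 zeros: 110001000000000. Divide by 10111 (XOR where the leading bit is 1):
  pos 0: 11000 XOR 10111 = 01111
  pos 1: 11111 XOR 10111 = 01000
  pos 2: 10000 XOR 10111 = 00111
  pos 4: 11100 XOR 10111 = 01011
  pos 5: 10110 XOR 10111 = 00001
  pos 9: 10000 XOR 10111 = 00111
Remainder (last 4 bits) = 1110. This is the CRC / FCS.

1110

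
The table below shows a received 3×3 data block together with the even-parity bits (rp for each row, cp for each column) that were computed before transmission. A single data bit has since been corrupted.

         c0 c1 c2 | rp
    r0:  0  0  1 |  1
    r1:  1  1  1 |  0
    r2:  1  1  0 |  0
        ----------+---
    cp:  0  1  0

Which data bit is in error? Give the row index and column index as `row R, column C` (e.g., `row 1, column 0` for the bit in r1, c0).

Recompute each row's even parity and compare to rp:
  r0: data parity 1, sent rp 1 → ok
  r1: data parity 1, sent rp 0 → mismatch
  r2: data parity 0, sent rp 0 → ok
Recompute each column's even parity and compare to cp:
  c0: data parity 0, sent cp 0 → ok
  c1: data parity 0, sent cp 1 → mismatch
  c2: data parity 0, sent cp 0 → ok
Exactly one row (r1) and one column (c1) fail → the flipped bit is at their intersection.

row 1, column 1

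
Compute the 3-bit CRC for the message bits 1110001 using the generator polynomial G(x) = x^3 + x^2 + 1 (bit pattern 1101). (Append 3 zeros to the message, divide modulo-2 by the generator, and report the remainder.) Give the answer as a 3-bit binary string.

Append 3 zeros: 1110001000. Divide by 1101 (XOR where the leading bit is 1):
  pos 0: 1110 XOR 1101 = 0011
  pos 2: 1100 XOR 1101 = 0001
  pos 5: 1100 XOR 1101 = 0001
Remainder (last 3 bits) = 010. This is the CRC / FCS.

010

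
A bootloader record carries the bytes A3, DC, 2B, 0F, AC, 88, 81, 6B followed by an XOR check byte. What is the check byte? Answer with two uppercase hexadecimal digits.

XOR the bytes together:
  start with 0xA3
  0xA3 ⊕ 0xDC = 0x7F
  0x7F ⊕ 0x2B = 0x54
  0x54 ⊕ 0x0F = 0x5B
  0x5B ⊕ 0xAC = 0xF7
  0xF7 ⊕ 0x88 = 0x7F
  0x7F ⊕ 0x81 = 0xFE
  0xFE ⊕ 0x6B = 0x95

95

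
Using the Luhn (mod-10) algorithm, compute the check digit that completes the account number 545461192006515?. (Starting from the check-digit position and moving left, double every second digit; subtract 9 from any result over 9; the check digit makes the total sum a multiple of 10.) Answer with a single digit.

2

Partial digits right→left: 5 1 5 6 0 0 2 9 1 1 6 4 5 4 5
Double every second digit counting from the check-digit position (so the 1st, 3rd, 5th, ... of the partial from the right).
  doubled (with −9 where >9): 1 1 0 4 2 3 1 1 → sum 13
  kept as-is: 1 6 0 9 1 4 4 → sum 25
Total = 13 + 25 = 38.
Check digit = (10 − (38 mod 10)) mod 10 = 2.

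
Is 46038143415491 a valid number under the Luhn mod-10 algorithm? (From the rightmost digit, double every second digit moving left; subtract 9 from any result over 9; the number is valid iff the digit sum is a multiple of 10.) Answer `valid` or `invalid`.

valid

From the right, keep odd positions and double even positions (subtract 9 from any doubled value over 9):
  doubled (positions 2,4,...): 9 1 8 8 7 0 8 → sum 41
  kept (positions 1,3,...): 1 4 1 3 1 3 6 → sum 19
Total = 60.
60 mod 10 = 0, so the number is valid.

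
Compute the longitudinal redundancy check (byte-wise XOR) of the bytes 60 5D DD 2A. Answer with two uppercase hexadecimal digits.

CA

XOR the bytes together:
  start with 0x60
  0x60 ⊕ 0x5D = 0x3D
  0x3D ⊕ 0xDD = 0xE0
  0xE0 ⊕ 0x2A = 0xCA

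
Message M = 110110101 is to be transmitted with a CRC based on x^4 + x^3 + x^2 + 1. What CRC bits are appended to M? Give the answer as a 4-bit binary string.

Append 4 zeros: 1101101010000. Divide by 11101 (XOR where the leading bit is 1):
  pos 0: 11011 XOR 11101 = 00110
  pos 2: 11001 XOR 11101 = 00100
  pos 4: 10001 XOR 11101 = 01100
  pos 5: 11000 XOR 11101 = 00101
  pos 7: 10100 XOR 11101 = 01001
  pos 8: 10010 XOR 11101 = 01111
Remainder (last 4 bits) = 1111. This is the CRC / FCS.

1111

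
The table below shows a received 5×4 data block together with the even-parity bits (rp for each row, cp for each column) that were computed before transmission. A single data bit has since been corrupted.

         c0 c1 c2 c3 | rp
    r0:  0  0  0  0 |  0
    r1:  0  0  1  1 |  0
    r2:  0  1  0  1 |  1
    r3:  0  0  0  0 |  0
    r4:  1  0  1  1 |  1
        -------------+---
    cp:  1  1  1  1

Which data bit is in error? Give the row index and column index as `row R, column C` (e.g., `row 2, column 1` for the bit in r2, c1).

row 2, column 2

Recompute each row's even parity and compare to rp:
  r0: data parity 0, sent rp 0 → ok
  r1: data parity 0, sent rp 0 → ok
  r2: data parity 0, sent rp 1 → mismatch
  r3: data parity 0, sent rp 0 → ok
  r4: data parity 1, sent rp 1 → ok
Recompute each column's even parity and compare to cp:
  c0: data parity 1, sent cp 1 → ok
  c1: data parity 1, sent cp 1 → ok
  c2: data parity 0, sent cp 1 → mismatch
  c3: data parity 1, sent cp 1 → ok
Exactly one row (r2) and one column (c2) fail → the flipped bit is at their intersection.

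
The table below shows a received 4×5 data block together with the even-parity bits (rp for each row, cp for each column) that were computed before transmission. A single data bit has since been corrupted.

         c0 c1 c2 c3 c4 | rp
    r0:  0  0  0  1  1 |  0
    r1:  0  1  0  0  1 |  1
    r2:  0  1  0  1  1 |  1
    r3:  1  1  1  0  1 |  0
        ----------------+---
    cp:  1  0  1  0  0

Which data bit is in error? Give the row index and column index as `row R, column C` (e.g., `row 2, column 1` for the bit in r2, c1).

row 1, column 1

Recompute each row's even parity and compare to rp:
  r0: data parity 0, sent rp 0 → ok
  r1: data parity 0, sent rp 1 → mismatch
  r2: data parity 1, sent rp 1 → ok
  r3: data parity 0, sent rp 0 → ok
Recompute each column's even parity and compare to cp:
  c0: data parity 1, sent cp 1 → ok
  c1: data parity 1, sent cp 0 → mismatch
  c2: data parity 1, sent cp 1 → ok
  c3: data parity 0, sent cp 0 → ok
  c4: data parity 0, sent cp 0 → ok
Exactly one row (r1) and one column (c1) fail → the flipped bit is at their intersection.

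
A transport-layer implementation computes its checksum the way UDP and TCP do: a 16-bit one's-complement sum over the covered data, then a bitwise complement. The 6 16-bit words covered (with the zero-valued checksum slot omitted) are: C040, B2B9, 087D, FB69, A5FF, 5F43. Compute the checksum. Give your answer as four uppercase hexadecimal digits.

83DB

One's-complement addition (fold any carry out of bit 15 back into bit 0):
  0xC040 + 0xB2B9 = 0x172F9 → wrap carry → 0x72FA
  0x72FA + 0x087D = 0x07B77
  0x7B77 + 0xFB69 = 0x176E0 → wrap carry → 0x76E1
  0x76E1 + 0xA5FF = 0x11CE0 → wrap carry → 0x1CE1
  0x1CE1 + 0x5F43 = 0x07C24
One's-complement sum = 0x7C24.
Checksum = ~0x7C24 & 0xFFFF = 0x83DB.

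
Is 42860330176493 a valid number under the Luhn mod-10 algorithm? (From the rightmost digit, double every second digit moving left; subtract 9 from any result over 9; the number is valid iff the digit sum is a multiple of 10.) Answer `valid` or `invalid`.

From the right, keep odd positions and double even positions (subtract 9 from any doubled value over 9):
  doubled (positions 2,4,...): 9 3 2 6 0 7 8 → sum 35
  kept (positions 1,3,...): 3 4 7 0 3 6 2 → sum 25
Total = 60.
60 mod 10 = 0, so the number is valid.

valid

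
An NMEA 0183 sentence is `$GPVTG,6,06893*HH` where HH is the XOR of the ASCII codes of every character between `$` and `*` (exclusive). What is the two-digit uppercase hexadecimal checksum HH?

50

XOR the ASCII codes of the payload characters:
  'G' = 0x47 → acc = 0x47
  'P' = 0x50 → acc = 0x17
  'V' = 0x56 → acc = 0x41
  'T' = 0x54 → acc = 0x15
  'G' = 0x47 → acc = 0x52
  ',' = 0x2C → acc = 0x7E
  '6' = 0x36 → acc = 0x48
  ',' = 0x2C → acc = 0x64
  '0' = 0x30 → acc = 0x54
  '6' = 0x36 → acc = 0x62
  '8' = 0x38 → acc = 0x5A
  '9' = 0x39 → acc = 0x63
  '3' = 0x33 → acc = 0x50
Checksum = 0x50.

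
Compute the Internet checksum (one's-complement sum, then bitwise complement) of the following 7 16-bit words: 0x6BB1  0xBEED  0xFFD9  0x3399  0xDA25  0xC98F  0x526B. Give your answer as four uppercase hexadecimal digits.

ABCC

One's-complement addition (fold any carry out of bit 15 back into bit 0):
  0x6BB1 + 0xBEED = 0x12A9E → wrap carry → 0x2A9F
  0x2A9F + 0xFFD9 = 0x12A78 → wrap carry → 0x2A79
  0x2A79 + 0x3399 = 0x05E12
  0x5E12 + 0xDA25 = 0x13837 → wrap carry → 0x3838
  0x3838 + 0xC98F = 0x101C7 → wrap carry → 0x01C8
  0x01C8 + 0x526B = 0x05433
One's-complement sum = 0x5433.
Checksum = ~0x5433 & 0xFFFF = 0xABCC.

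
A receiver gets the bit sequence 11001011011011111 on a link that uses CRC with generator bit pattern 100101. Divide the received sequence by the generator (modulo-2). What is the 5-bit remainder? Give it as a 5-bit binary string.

Modulo-2 division of 11001011011011111 by 100101:
  pos 0: 110010 XOR 100101 = 010111
  pos 1: 101111 XOR 100101 = 001010
  pos 3: 101010 XOR 100101 = 001111
  pos 5: 111111 XOR 100101 = 011010
  pos 6: 110100 XOR 100101 = 010001
  pos 7: 100011 XOR 100101 = 000110
  pos 10: 110111 XOR 100101 = 010010
  pos 11: 100101 XOR 100101 = 000000
Remainder = 00000 (zero — the frame passes the CRC check).

00000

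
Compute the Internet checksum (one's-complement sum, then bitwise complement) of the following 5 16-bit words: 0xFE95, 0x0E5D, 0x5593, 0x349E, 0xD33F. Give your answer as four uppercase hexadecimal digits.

959B

One's-complement addition (fold any carry out of bit 15 back into bit 0):
  0xFE95 + 0x0E5D = 0x10CF2 → wrap carry → 0x0CF3
  0x0CF3 + 0x5593 = 0x06286
  0x6286 + 0x349E = 0x09724
  0x9724 + 0xD33F = 0x16A63 → wrap carry → 0x6A64
One's-complement sum = 0x6A64.
Checksum = ~0x6A64 & 0xFFFF = 0x959B.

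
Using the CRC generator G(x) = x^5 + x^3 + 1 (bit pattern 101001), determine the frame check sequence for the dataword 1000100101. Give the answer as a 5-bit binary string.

Append 5 zeros: 100010010100000. Divide by 101001 (XOR where the leading bit is 1):
  pos 0: 100010 XOR 101001 = 001011
  pos 2: 101101 XOR 101001 = 000100
  pos 5: 100010 XOR 101001 = 001011
  pos 7: 101100 XOR 101001 = 000101
Remainder (last 5 bits) = 10100. This is the CRC / FCS.

10100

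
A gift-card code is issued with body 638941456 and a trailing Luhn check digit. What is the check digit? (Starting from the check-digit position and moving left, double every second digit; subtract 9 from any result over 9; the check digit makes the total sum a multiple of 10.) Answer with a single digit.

Partial digits right→left: 6 5 4 1 4 9 8 3 6
Double every second digit counting from the check-digit position (so the 1st, 3rd, 5th, ... of the partial from the right).
  doubled (with −9 where >9): 3 8 8 7 3 → sum 29
  kept as-is: 5 1 9 3 → sum 18
Total = 29 + 18 = 47.
Check digit = (10 − (47 mod 10)) mod 10 = 3.

3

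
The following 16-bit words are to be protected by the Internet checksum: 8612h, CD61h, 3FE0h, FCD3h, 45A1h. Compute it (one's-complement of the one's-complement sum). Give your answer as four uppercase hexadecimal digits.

2A36

One's-complement addition (fold any carry out of bit 15 back into bit 0):
  0x8612 + 0xCD61 = 0x15373 → wrap carry → 0x5374
  0x5374 + 0x3FE0 = 0x09354
  0x9354 + 0xFCD3 = 0x19027 → wrap carry → 0x9028
  0x9028 + 0x45A1 = 0x0D5C9
One's-complement sum = 0xD5C9.
Checksum = ~0xD5C9 & 0xFFFF = 0x2A36.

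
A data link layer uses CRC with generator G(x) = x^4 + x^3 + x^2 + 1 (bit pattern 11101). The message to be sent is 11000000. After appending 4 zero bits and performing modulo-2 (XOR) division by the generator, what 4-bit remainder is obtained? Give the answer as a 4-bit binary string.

0101

Append 4 zeros: 110000000000. Divide by 11101 (XOR where the leading bit is 1):
  pos 0: 11000 XOR 11101 = 00101
  pos 2: 10100 XOR 11101 = 01001
  pos 3: 10010 XOR 11101 = 01111
  pos 4: 11110 XOR 11101 = 00011
  pos 7: 11000 XOR 11101 = 00101
Remainder (last 4 bits) = 0101. This is the CRC / FCS.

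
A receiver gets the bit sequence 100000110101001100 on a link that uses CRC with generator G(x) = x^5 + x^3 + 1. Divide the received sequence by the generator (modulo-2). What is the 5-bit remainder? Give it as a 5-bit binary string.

Modulo-2 division of 100000110101001100 by 101001:
  pos 0: 100000 XOR 101001 = 001001
  pos 2: 100111 XOR 101001 = 001110
  pos 4: 111001 XOR 101001 = 010000
  pos 5: 100000 XOR 101001 = 001001
  pos 7: 100110 XOR 101001 = 001111
  pos 9: 111101 XOR 101001 = 010100
  pos 10: 101001 XOR 101001 = 000000
Remainder = 00000 (zero — the frame passes the CRC check).

00000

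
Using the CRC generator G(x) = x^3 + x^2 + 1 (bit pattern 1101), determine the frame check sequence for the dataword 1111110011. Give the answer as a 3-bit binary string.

Append 3 zeros: 1111110011000. Divide by 1101 (XOR where the leading bit is 1):
  pos 0: 1111 XOR 1101 = 0010
  pos 2: 1011 XOR 1101 = 0110
  pos 3: 1100 XOR 1101 = 0001
  pos 6: 1011 XOR 1101 = 0110
  pos 7: 1100 XOR 1101 = 0001
Remainder (last 3 bits) = 100. This is the CRC / FCS.

100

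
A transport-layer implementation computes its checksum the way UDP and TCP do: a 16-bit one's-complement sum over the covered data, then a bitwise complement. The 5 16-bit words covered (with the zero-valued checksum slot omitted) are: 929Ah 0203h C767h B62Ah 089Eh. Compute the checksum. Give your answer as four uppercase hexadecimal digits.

E531

One's-complement addition (fold any carry out of bit 15 back into bit 0):
  0x929A + 0x0203 = 0x0949D
  0x949D + 0xC767 = 0x15C04 → wrap carry → 0x5C05
  0x5C05 + 0xB62A = 0x1122F → wrap carry → 0x1230
  0x1230 + 0x089E = 0x01ACE
One's-complement sum = 0x1ACE.
Checksum = ~0x1ACE & 0xFFFF = 0xE531.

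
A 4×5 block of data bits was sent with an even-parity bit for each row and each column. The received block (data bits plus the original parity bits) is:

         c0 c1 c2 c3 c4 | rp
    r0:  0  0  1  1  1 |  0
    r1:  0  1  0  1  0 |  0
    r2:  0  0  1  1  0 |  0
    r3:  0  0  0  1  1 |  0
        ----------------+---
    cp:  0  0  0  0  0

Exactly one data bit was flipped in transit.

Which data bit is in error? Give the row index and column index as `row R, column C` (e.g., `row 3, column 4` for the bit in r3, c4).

Recompute each row's even parity and compare to rp:
  r0: data parity 1, sent rp 0 → mismatch
  r1: data parity 0, sent rp 0 → ok
  r2: data parity 0, sent rp 0 → ok
  r3: data parity 0, sent rp 0 → ok
Recompute each column's even parity and compare to cp:
  c0: data parity 0, sent cp 0 → ok
  c1: data parity 1, sent cp 0 → mismatch
  c2: data parity 0, sent cp 0 → ok
  c3: data parity 0, sent cp 0 → ok
  c4: data parity 0, sent cp 0 → ok
Exactly one row (r0) and one column (c1) fail → the flipped bit is at their intersection.

row 0, column 1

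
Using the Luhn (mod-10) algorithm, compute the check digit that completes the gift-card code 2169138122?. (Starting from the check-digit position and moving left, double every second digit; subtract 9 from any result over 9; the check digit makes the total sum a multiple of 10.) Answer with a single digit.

Partial digits right→left: 2 2 1 8 3 1 9 6 1 2
Double every second digit counting from the check-digit position (so the 1st, 3rd, 5th, ... of the partial from the right).
  doubled (with −9 where >9): 4 2 6 9 2 → sum 23
  kept as-is: 2 8 1 6 2 → sum 19
Total = 23 + 19 = 42.
Check digit = (10 − (42 mod 10)) mod 10 = 8.

8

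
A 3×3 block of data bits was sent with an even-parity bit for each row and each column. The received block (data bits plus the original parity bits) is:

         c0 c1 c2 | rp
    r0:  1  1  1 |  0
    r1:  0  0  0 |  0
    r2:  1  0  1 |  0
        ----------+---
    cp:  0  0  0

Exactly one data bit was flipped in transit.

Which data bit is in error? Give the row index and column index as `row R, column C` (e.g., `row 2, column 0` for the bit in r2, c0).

Recompute each row's even parity and compare to rp:
  r0: data parity 1, sent rp 0 → mismatch
  r1: data parity 0, sent rp 0 → ok
  r2: data parity 0, sent rp 0 → ok
Recompute each column's even parity and compare to cp:
  c0: data parity 0, sent cp 0 → ok
  c1: data parity 1, sent cp 0 → mismatch
  c2: data parity 0, sent cp 0 → ok
Exactly one row (r0) and one column (c1) fail → the flipped bit is at their intersection.

row 0, column 1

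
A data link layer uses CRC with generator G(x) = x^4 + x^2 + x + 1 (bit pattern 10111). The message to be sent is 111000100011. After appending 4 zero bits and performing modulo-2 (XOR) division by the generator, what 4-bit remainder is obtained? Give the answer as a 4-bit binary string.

Append 4 zeros: 1110001000110000. Divide by 10111 (XOR where the leading bit is 1):
  pos 0: 11100 XOR 10111 = 01011
  pos 1: 10110 XOR 10111 = 00001
  pos 5: 11000 XOR 10111 = 01111
  pos 6: 11111 XOR 10111 = 01000
  pos 7: 10001 XOR 10111 = 00110
  pos 9: 11000 XOR 10111 = 01111
  pos 10: 11110 XOR 10111 = 01001
  pos 11: 10010 XOR 10111 = 00101
Remainder (last 4 bits) = 0101. This is the CRC / FCS.

0101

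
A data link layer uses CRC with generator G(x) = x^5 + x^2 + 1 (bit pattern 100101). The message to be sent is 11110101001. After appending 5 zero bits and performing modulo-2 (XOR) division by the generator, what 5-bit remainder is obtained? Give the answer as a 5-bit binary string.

Append 5 zeros: 1111010100100000. Divide by 100101 (XOR where the leading bit is 1):
  pos 0: 111101 XOR 100101 = 011000
  pos 1: 110000 XOR 100101 = 010101
  pos 2: 101011 XOR 100101 = 001110
  pos 4: 111000 XOR 100101 = 011101
  pos 5: 111011 XOR 100101 = 011110
  pos 6: 111100 XOR 100101 = 011001
  pos 7: 110010 XOR 100101 = 010111
  pos 8: 101110 XOR 100101 = 001011
  pos 10: 101100 XOR 100101 = 001001
Remainder (last 5 bits) = 01001. This is the CRC / FCS.

01001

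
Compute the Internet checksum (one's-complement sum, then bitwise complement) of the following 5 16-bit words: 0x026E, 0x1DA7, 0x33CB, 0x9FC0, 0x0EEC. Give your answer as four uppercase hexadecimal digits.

FD72

One's-complement addition (fold any carry out of bit 15 back into bit 0):
  0x026E + 0x1DA7 = 0x02015
  0x2015 + 0x33CB = 0x053E0
  0x53E0 + 0x9FC0 = 0x0F3A0
  0xF3A0 + 0x0EEC = 0x1028C → wrap carry → 0x028D
One's-complement sum = 0x028D.
Checksum = ~0x028D & 0xFFFF = 0xFD72.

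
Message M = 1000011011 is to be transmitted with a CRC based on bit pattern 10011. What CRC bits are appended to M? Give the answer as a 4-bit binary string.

0110

Append 4 zeros: 10000110110000. Divide by 10011 (XOR where the leading bit is 1):
  pos 0: 10000 XOR 10011 = 00011
  pos 3: 11110 XOR 10011 = 01101
  pos 4: 11011 XOR 10011 = 01000
  pos 5: 10001 XOR 10011 = 00010
  pos 8: 10000 XOR 10011 = 00011
Remainder (last 4 bits) = 0110. This is the CRC / FCS.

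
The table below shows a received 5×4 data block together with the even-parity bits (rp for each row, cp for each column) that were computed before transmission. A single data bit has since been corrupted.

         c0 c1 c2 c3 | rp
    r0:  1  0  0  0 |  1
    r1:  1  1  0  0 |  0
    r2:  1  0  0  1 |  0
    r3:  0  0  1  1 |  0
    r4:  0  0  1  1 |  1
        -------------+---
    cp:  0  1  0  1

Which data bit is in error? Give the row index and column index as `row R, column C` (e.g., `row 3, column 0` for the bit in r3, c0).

Recompute each row's even parity and compare to rp:
  r0: data parity 1, sent rp 1 → ok
  r1: data parity 0, sent rp 0 → ok
  r2: data parity 0, sent rp 0 → ok
  r3: data parity 0, sent rp 0 → ok
  r4: data parity 0, sent rp 1 → mismatch
Recompute each column's even parity and compare to cp:
  c0: data parity 1, sent cp 0 → mismatch
  c1: data parity 1, sent cp 1 → ok
  c2: data parity 0, sent cp 0 → ok
  c3: data parity 1, sent cp 1 → ok
Exactly one row (r4) and one column (c0) fail → the flipped bit is at their intersection.

row 4, column 0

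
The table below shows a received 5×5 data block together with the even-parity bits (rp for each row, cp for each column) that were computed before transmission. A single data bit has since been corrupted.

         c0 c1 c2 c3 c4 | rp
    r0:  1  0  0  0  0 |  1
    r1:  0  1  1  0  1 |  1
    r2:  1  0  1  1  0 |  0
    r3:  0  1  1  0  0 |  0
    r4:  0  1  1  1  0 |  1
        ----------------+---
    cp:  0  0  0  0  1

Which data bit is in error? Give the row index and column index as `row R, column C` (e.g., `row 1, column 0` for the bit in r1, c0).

Recompute each row's even parity and compare to rp:
  r0: data parity 1, sent rp 1 → ok
  r1: data parity 1, sent rp 1 → ok
  r2: data parity 1, sent rp 0 → mismatch
  r3: data parity 0, sent rp 0 → ok
  r4: data parity 1, sent rp 1 → ok
Recompute each column's even parity and compare to cp:
  c0: data parity 0, sent cp 0 → ok
  c1: data parity 1, sent cp 0 → mismatch
  c2: data parity 0, sent cp 0 → ok
  c3: data parity 0, sent cp 0 → ok
  c4: data parity 1, sent cp 1 → ok
Exactly one row (r2) and one column (c1) fail → the flipped bit is at their intersection.

row 2, column 1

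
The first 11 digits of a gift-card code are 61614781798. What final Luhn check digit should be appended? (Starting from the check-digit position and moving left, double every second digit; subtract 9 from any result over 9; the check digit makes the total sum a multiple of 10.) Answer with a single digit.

8

Partial digits right→left: 8 9 7 1 8 7 4 1 6 1 6
Double every second digit counting from the check-digit position (so the 1st, 3rd, 5th, ... of the partial from the right).
  doubled (with −9 where >9): 7 5 7 8 3 3 → sum 33
  kept as-is: 9 1 7 1 1 → sum 19
Total = 33 + 19 = 52.
Check digit = (10 − (52 mod 10)) mod 10 = 8.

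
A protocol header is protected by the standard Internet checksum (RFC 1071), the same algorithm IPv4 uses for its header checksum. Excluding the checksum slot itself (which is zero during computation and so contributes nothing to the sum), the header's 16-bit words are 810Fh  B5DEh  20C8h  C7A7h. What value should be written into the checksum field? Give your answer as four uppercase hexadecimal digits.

E0A1

One's-complement addition (fold any carry out of bit 15 back into bit 0):
  0x810F + 0xB5DE = 0x136ED → wrap carry → 0x36EE
  0x36EE + 0x20C8 = 0x057B6
  0x57B6 + 0xC7A7 = 0x11F5D → wrap carry → 0x1F5E
One's-complement sum = 0x1F5E.
Checksum = ~0x1F5E & 0xFFFF = 0xE0A1.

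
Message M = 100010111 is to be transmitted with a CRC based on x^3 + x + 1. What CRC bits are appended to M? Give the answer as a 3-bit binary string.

101

Append 3 zeros: 100010111000. Divide by 1011 (XOR where the leading bit is 1):
  pos 0: 1000 XOR 1011 = 0011
  pos 2: 1110 XOR 1011 = 0101
  pos 3: 1011 XOR 1011 = 0000
  pos 7: 1100 XOR 1011 = 0111
  pos 8: 1110 XOR 1011 = 0101
Remainder (last 3 bits) = 101. This is the CRC / FCS.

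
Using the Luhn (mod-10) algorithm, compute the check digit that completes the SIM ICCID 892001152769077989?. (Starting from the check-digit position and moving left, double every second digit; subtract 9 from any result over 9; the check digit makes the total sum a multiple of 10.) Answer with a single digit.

Partial digits right→left: 9 8 9 7 7 0 9 6 7 2 5 1 1 0 0 2 9 8
Double every second digit counting from the check-digit position (so the 1st, 3rd, 5th, ... of the partial from the right).
  doubled (with −9 where >9): 9 9 5 9 5 1 2 0 9 → sum 49
  kept as-is: 8 7 0 6 2 1 0 2 8 → sum 34
Total = 49 + 34 = 83.
Check digit = (10 − (83 mod 10)) mod 10 = 7.

7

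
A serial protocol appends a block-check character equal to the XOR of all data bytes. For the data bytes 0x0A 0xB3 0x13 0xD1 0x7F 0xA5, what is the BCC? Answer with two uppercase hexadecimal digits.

A1

XOR the bytes together:
  start with 0x0A
  0x0A ⊕ 0xB3 = 0xB9
  0xB9 ⊕ 0x13 = 0xAA
  0xAA ⊕ 0xD1 = 0x7B
  0x7B ⊕ 0x7F = 0x04
  0x04 ⊕ 0xA5 = 0xA1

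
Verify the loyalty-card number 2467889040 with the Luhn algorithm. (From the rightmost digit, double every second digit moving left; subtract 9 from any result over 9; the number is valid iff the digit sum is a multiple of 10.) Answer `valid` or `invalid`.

From the right, keep odd positions and double even positions (subtract 9 from any doubled value over 9):
  doubled (positions 2,4,...): 8 9 7 3 4 → sum 31
  kept (positions 1,3,...): 0 0 8 7 4 → sum 19
Total = 50.
50 mod 10 = 0, so the number is valid.

valid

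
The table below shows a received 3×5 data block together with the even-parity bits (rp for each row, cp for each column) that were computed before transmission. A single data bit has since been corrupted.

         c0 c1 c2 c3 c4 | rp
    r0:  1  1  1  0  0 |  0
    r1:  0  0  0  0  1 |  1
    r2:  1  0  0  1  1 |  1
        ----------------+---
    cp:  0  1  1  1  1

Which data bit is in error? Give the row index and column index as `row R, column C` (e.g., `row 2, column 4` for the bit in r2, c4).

row 0, column 4

Recompute each row's even parity and compare to rp:
  r0: data parity 1, sent rp 0 → mismatch
  r1: data parity 1, sent rp 1 → ok
  r2: data parity 1, sent rp 1 → ok
Recompute each column's even parity and compare to cp:
  c0: data parity 0, sent cp 0 → ok
  c1: data parity 1, sent cp 1 → ok
  c2: data parity 1, sent cp 1 → ok
  c3: data parity 1, sent cp 1 → ok
  c4: data parity 0, sent cp 1 → mismatch
Exactly one row (r0) and one column (c4) fail → the flipped bit is at their intersection.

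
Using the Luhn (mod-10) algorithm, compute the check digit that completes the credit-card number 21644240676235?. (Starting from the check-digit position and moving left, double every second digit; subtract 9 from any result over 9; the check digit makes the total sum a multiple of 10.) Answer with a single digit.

5

Partial digits right→left: 5 3 2 6 7 6 0 4 2 4 4 6 1 2
Double every second digit counting from the check-digit position (so the 1st, 3rd, 5th, ... of the partial from the right).
  doubled (with −9 where >9): 1 4 5 0 4 8 2 → sum 24
  kept as-is: 3 6 6 4 4 6 2 → sum 31
Total = 24 + 31 = 55.
Check digit = (10 − (55 mod 10)) mod 10 = 5.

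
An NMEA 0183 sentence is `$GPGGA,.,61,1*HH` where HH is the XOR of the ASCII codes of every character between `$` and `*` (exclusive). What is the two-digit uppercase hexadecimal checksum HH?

XOR the ASCII codes of the payload characters:
  'G' = 0x47 → acc = 0x47
  'P' = 0x50 → acc = 0x17
  'G' = 0x47 → acc = 0x50
  'G' = 0x47 → acc = 0x17
  'A' = 0x41 → acc = 0x56
  ',' = 0x2C → acc = 0x7A
  '.' = 0x2E → acc = 0x54
  ',' = 0x2C → acc = 0x78
  '6' = 0x36 → acc = 0x4E
  '1' = 0x31 → acc = 0x7F
  ',' = 0x2C → acc = 0x53
  '1' = 0x31 → acc = 0x62
Checksum = 0x62.

62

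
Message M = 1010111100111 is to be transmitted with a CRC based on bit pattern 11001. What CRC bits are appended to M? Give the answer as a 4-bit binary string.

Append 4 zeros: 10101111001110000. Divide by 11001 (XOR where the leading bit is 1):
  pos 0: 10101 XOR 11001 = 01100
  pos 1: 11001 XOR 11001 = 00000
  pos 6: 11001 XOR 11001 = 00000
  pos 11: 11000 XOR 11001 = 00001
Remainder (last 4 bits) = 0010. This is the CRC / FCS.

0010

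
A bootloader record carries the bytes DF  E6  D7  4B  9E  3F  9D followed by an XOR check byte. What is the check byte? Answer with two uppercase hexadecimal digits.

99

XOR the bytes together:
  start with 0xDF
  0xDF ⊕ 0xE6 = 0x39
  0x39 ⊕ 0xD7 = 0xEE
  0xEE ⊕ 0x4B = 0xA5
  0xA5 ⊕ 0x9E = 0x3B
  0x3B ⊕ 0x3F = 0x04
  0x04 ⊕ 0x9D = 0x99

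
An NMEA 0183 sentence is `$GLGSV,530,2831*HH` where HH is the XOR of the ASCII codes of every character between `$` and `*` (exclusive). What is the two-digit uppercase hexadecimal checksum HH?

XOR the ASCII codes of the payload characters:
  'G' = 0x47 → acc = 0x47
  'L' = 0x4C → acc = 0x0B
  'G' = 0x47 → acc = 0x4C
  'S' = 0x53 → acc = 0x1F
  'V' = 0x56 → acc = 0x49
  ',' = 0x2C → acc = 0x65
  '5' = 0x35 → acc = 0x50
  '3' = 0x33 → acc = 0x63
  '0' = 0x30 → acc = 0x53
  ',' = 0x2C → acc = 0x7F
  '2' = 0x32 → acc = 0x4D
  '8' = 0x38 → acc = 0x75
  '3' = 0x33 → acc = 0x46
  '1' = 0x31 → acc = 0x77
Checksum = 0x77.

77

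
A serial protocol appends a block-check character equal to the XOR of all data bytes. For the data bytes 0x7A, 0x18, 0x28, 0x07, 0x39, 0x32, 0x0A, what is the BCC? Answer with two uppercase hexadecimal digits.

XOR the bytes together:
  start with 0x7A
  0x7A ⊕ 0x18 = 0x62
  0x62 ⊕ 0x28 = 0x4A
  0x4A ⊕ 0x07 = 0x4D
  0x4D ⊕ 0x39 = 0x74
  0x74 ⊕ 0x32 = 0x46
  0x46 ⊕ 0x0A = 0x4C

4C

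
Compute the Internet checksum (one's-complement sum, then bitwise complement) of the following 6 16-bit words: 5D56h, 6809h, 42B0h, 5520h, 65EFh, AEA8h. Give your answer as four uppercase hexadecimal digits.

One's-complement addition (fold any carry out of bit 15 back into bit 0):
  0x5D56 + 0x6809 = 0x0C55F
  0xC55F + 0x42B0 = 0x1080F → wrap carry → 0x0810
  0x0810 + 0x5520 = 0x05D30
  0x5D30 + 0x65EF = 0x0C31F
  0xC31F + 0xAEA8 = 0x171C7 → wrap carry → 0x71C8
One's-complement sum = 0x71C8.
Checksum = ~0x71C8 & 0xFFFF = 0x8E37.

8E37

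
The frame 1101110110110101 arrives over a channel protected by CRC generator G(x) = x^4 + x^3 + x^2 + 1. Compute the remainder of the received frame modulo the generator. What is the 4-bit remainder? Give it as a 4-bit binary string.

1101

Modulo-2 division of 1101110110110101 by 11101:
  pos 0: 11011 XOR 11101 = 00110
  pos 2: 11010 XOR 11101 = 00111
  pos 4: 11111 XOR 11101 = 00010
  pos 7: 10011 XOR 11101 = 01110
  pos 8: 11100 XOR 11101 = 00001
Remainder = 1101 (nonzero — an error is detected).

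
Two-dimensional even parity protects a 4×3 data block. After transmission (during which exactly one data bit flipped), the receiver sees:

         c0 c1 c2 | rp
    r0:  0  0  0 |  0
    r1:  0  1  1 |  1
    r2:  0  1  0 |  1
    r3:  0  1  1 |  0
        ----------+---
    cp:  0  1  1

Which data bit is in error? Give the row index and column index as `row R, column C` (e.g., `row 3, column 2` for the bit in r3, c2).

Recompute each row's even parity and compare to rp:
  r0: data parity 0, sent rp 0 → ok
  r1: data parity 0, sent rp 1 → mismatch
  r2: data parity 1, sent rp 1 → ok
  r3: data parity 0, sent rp 0 → ok
Recompute each column's even parity and compare to cp:
  c0: data parity 0, sent cp 0 → ok
  c1: data parity 1, sent cp 1 → ok
  c2: data parity 0, sent cp 1 → mismatch
Exactly one row (r1) and one column (c2) fail → the flipped bit is at their intersection.

row 1, column 2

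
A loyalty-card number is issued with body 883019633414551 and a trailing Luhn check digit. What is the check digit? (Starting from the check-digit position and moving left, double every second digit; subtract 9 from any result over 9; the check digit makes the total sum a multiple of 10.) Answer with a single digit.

8

Partial digits right→left: 1 5 5 4 1 4 3 3 6 9 1 0 3 8 8
Double every second digit counting from the check-digit position (so the 1st, 3rd, 5th, ... of the partial from the right).
  doubled (with −9 where >9): 2 1 2 6 3 2 6 7 → sum 29
  kept as-is: 5 4 4 3 9 0 8 → sum 33
Total = 29 + 33 = 62.
Check digit = (10 − (62 mod 10)) mod 10 = 8.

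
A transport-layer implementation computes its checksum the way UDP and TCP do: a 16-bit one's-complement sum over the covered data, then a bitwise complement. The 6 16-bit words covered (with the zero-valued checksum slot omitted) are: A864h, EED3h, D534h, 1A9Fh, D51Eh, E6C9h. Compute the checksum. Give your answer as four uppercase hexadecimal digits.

BD0A

One's-complement addition (fold any carry out of bit 15 back into bit 0):
  0xA864 + 0xEED3 = 0x19737 → wrap carry → 0x9738
  0x9738 + 0xD534 = 0x16C6C → wrap carry → 0x6C6D
  0x6C6D + 0x1A9F = 0x0870C
  0x870C + 0xD51E = 0x15C2A → wrap carry → 0x5C2B
  0x5C2B + 0xE6C9 = 0x142F4 → wrap carry → 0x42F5
One's-complement sum = 0x42F5.
Checksum = ~0x42F5 & 0xFFFF = 0xBD0A.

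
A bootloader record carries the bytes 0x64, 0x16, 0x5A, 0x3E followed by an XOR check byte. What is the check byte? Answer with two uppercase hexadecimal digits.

16

XOR the bytes together:
  start with 0x64
  0x64 ⊕ 0x16 = 0x72
  0x72 ⊕ 0x5A = 0x28
  0x28 ⊕ 0x3E = 0x16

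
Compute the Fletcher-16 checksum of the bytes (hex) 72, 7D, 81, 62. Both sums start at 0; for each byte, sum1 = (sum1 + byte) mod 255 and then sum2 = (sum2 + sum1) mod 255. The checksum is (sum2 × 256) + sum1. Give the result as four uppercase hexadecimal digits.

A7D3

Running sums (mod 255):
  after byte 0 (72): sum1=114, sum2=114
  after byte 1 (7D): sum1=239, sum2=98
  after byte 2 (81): sum1=113, sum2=211
  after byte 3 (62): sum1=211, sum2=167
Checksum = sum2·256 + sum1 = 167·256 + 211 = 42963 = 0xA7D3.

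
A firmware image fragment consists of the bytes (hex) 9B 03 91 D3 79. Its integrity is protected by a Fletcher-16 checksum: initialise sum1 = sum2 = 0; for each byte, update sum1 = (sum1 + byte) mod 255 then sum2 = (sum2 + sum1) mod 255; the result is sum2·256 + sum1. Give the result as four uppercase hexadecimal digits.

EB7D

Running sums (mod 255):
  after byte 0 (9B): sum1=155, sum2=155
  after byte 1 (03): sum1=158, sum2=58
  after byte 2 (91): sum1=48, sum2=106
  after byte 3 (D3): sum1=4, sum2=110
  after byte 4 (79): sum1=125, sum2=235
Checksum = sum2·256 + sum1 = 235·256 + 125 = 60285 = 0xEB7D.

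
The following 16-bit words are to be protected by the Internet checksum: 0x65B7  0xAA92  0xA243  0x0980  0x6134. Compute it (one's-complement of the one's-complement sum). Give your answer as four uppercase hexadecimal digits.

E2BD

One's-complement addition (fold any carry out of bit 15 back into bit 0):
  0x65B7 + 0xAA92 = 0x11049 → wrap carry → 0x104A
  0x104A + 0xA243 = 0x0B28D
  0xB28D + 0x0980 = 0x0BC0D
  0xBC0D + 0x6134 = 0x11D41 → wrap carry → 0x1D42
One's-complement sum = 0x1D42.
Checksum = ~0x1D42 & 0xFFFF = 0xE2BD.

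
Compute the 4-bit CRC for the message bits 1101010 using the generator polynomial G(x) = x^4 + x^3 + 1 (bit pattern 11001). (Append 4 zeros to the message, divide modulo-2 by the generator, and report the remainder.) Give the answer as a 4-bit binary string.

Append 4 zeros: 11010100000. Divide by 11001 (XOR where the leading bit is 1):
  pos 0: 11010 XOR 11001 = 00011
  pos 3: 11100 XOR 11001 = 00101
  pos 5: 10100 XOR 11001 = 01101
  pos 6: 11010 XOR 11001 = 00011
Remainder (last 4 bits) = 0011. This is the CRC / FCS.

0011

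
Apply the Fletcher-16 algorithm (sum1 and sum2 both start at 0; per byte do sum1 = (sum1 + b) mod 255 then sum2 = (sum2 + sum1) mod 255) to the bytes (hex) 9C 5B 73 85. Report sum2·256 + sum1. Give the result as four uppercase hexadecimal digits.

F0F0

Running sums (mod 255):
  after byte 0 (9C): sum1=156, sum2=156
  after byte 1 (5B): sum1=247, sum2=148
  after byte 2 (73): sum1=107, sum2=0
  after byte 3 (85): sum1=240, sum2=240
Checksum = sum2·256 + sum1 = 240·256 + 240 = 61680 = 0xF0F0.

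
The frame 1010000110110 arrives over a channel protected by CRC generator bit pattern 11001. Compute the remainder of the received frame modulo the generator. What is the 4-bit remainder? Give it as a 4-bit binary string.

1101

Modulo-2 division of 1010000110110 by 11001:
  pos 0: 10100 XOR 11001 = 01101
  pos 1: 11010 XOR 11001 = 00011
  pos 4: 11011 XOR 11001 = 00010
  pos 7: 10011 XOR 11001 = 01010
  pos 8: 10100 XOR 11001 = 01101
Remainder = 1101 (nonzero — an error is detected).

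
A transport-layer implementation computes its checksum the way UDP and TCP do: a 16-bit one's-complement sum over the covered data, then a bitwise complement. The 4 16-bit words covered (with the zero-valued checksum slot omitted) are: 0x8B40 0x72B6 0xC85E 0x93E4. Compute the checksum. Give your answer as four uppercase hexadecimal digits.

One's-complement addition (fold any carry out of bit 15 back into bit 0):
  0x8B40 + 0x72B6 = 0x0FDF6
  0xFDF6 + 0xC85E = 0x1C654 → wrap carry → 0xC655
  0xC655 + 0x93E4 = 0x15A39 → wrap carry → 0x5A3A
One's-complement sum = 0x5A3A.
Checksum = ~0x5A3A & 0xFFFF = 0xA5C5.

A5C5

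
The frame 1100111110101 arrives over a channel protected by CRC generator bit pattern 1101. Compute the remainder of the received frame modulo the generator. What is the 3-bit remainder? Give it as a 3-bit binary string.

Modulo-2 division of 1100111110101 by 1101:
  pos 0: 1100 XOR 1101 = 0001
  pos 3: 1111 XOR 1101 = 0010
  pos 5: 1011 XOR 1101 = 0110
  pos 6: 1100 XOR 1101 = 0001
  pos 9: 1101 XOR 1101 = 0000
Remainder = 000 (zero — the frame passes the CRC check).

000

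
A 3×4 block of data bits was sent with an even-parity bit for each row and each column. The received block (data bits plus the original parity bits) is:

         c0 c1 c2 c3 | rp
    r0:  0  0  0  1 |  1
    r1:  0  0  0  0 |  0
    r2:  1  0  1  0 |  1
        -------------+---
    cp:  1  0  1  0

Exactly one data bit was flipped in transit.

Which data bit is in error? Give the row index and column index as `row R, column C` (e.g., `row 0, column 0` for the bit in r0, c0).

row 2, column 3

Recompute each row's even parity and compare to rp:
  r0: data parity 1, sent rp 1 → ok
  r1: data parity 0, sent rp 0 → ok
  r2: data parity 0, sent rp 1 → mismatch
Recompute each column's even parity and compare to cp:
  c0: data parity 1, sent cp 1 → ok
  c1: data parity 0, sent cp 0 → ok
  c2: data parity 1, sent cp 1 → ok
  c3: data parity 1, sent cp 0 → mismatch
Exactly one row (r2) and one column (c3) fail → the flipped bit is at their intersection.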